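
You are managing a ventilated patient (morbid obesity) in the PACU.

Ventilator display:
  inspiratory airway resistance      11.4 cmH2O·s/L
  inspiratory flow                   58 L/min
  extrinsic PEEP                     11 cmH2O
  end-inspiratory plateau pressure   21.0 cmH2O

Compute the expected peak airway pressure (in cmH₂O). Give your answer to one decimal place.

32.0

Flow: 58 L/min ÷ 60 = 0.9667 L/s.
PIP = Pplat + Raw × flow = 21.0 + 11.4 × 0.9667 = 21.0 + 11.02 = 32.02 cmH2O.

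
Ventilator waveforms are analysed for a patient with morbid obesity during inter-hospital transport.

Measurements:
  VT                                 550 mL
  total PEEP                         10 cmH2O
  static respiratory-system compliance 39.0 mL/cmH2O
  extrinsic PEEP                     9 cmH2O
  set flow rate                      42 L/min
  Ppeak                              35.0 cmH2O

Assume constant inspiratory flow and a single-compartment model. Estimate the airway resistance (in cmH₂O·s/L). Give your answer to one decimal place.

Flow: 42 L/min ÷ 60 = 0.7 L/s.
Total PEEP = 10 cmH2O (set 9 + intrinsic 1); this is the baseline alveolar pressure.
Equation of motion (constant flow): PIP = Vt/C + R·V̇ + PEEP.
R·V̇ = PIP − Vt/C − PEEP = 35.0 − 550/39.0 − 10 = 35.0 − 14.103 − 10 = 10.897 cmH2O.
R = 10.897 / 0.7 = 15.567 cmH2O·s/L.

15.6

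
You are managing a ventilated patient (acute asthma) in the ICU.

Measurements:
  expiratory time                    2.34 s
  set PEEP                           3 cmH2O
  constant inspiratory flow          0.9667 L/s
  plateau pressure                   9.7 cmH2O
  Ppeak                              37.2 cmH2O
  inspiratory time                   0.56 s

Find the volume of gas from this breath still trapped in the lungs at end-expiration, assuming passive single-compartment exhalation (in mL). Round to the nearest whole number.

196

Vt = flow × Ti = 0.9667 L/s × 0.56 s × 1000 mL/L = 541.35 mL.
R = (PIP − Pplat)/V̇ = (37.2 − 9.7) / 0.9667 = 27.5/0.9667 = 28.447 cmH2O·s/L.
C = Vt/(Pplat − PEEP) = 541.35 / (9.7 − 3) = 541.35/6.7 = 80.799 mL/cmH2O.
τ = R × C = 28.447 × 0.0808 L/cmH2O = 2.299 s.
Fraction remaining = e^(−Te/τ) = e^(−2.34/2.299) = 0.3614.
Trapped volume = 541.35 × 0.3614 = 195.64 mL.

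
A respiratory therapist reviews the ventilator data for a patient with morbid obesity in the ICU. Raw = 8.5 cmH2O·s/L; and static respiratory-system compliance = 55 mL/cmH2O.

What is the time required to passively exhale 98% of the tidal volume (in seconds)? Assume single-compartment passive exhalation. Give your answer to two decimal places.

τ = R × C = 8.5 × 55 mL/cmH2O = 8.5 × 0.055 L/cmH2O = 0.4675 s.
Exhaled fraction f = 1 − e^(−t/τ) → t = −τ·ln(1 − f) = −0.4675·ln(0.02) = 1.829 s.

1.83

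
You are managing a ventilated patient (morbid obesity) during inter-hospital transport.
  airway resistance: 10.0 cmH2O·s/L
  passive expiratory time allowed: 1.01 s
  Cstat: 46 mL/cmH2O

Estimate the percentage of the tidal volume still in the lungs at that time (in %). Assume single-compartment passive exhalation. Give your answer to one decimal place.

11.1

τ = R × C = 10.0 × 46 mL/cmH2O = 10.0 × 0.046 L/cmH2O = 0.46 s.
Passive exhalation: V(t)/V₀ = e^(−t/τ) = e^(−1.01/0.46) = 0.1113.
Fraction remaining = 0.1113 → 11.13%.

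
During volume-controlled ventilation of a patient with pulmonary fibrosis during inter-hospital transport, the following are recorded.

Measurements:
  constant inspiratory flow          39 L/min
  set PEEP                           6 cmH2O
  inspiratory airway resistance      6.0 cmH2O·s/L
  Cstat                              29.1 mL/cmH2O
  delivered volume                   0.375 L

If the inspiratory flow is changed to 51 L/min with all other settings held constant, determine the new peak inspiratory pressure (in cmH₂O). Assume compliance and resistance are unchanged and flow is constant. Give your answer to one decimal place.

Flow: 39 L/min ÷ 60 = 0.65 L/s.
New flow: 51 L/min ÷ 60 = 0.85 L/s.
PIP = Vt/C + R·V̇ + PEEP (constant-flow equation of motion).
Only the resistive term changes: ΔPIP = R × ΔV̇ = 6.0 × (0.85 − 0.65) = 6.0 × 0.2 = 1.2 cmH2O.
Original PIP = 375/29.1 + 6.0×0.65 + 6 = 22.787 cmH2O; new PIP = 22.787 + (1.2) = 23.987 cmH2O.

24.0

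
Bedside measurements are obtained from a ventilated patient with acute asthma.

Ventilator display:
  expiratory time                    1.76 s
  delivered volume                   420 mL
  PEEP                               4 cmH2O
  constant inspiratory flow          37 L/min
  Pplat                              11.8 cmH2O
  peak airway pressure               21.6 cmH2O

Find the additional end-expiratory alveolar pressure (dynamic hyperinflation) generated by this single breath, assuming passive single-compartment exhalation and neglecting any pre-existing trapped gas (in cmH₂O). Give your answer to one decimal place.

1.0

Flow: 37 L/min ÷ 60 = 0.6167 L/s.
R = (PIP − Pplat)/V̇ = (21.6 − 11.8) / 0.6167 = 9.8/0.6167 = 15.891 cmH2O·s/L.
C = Vt/(Pplat − PEEP) = 420.0 / (11.8 − 4) = 420.0/7.8 = 53.846 mL/cmH2O.
τ = R × C = 15.891 × 0.05385 L/cmH2O = 0.8557 s.
Fraction remaining = e^(−Te/τ) = e^(−1.76/0.8557) = 0.1279; trapped volume = 420.0 × 0.1279 = 53.718 mL.
Additional alveolar pressure from trapping ≈ V_trapped / C = 53.718 / 53.846 = 0.9976 cmH2O.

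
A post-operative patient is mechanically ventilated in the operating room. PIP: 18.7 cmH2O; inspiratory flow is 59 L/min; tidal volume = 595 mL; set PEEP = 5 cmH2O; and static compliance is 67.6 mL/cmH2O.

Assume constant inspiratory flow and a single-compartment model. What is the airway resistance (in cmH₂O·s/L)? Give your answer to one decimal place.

Flow: 59 L/min ÷ 60 = 0.9833 L/s.
Equation of motion (constant flow): PIP = Vt/C + R·V̇ + PEEP.
R·V̇ = PIP − Vt/C − PEEP = 18.7 − 595/67.6 − 5 = 18.7 − 8.802 − 5 = 4.898 cmH2O.
R = 4.898 / 0.9833 = 4.981 cmH2O·s/L.

5.0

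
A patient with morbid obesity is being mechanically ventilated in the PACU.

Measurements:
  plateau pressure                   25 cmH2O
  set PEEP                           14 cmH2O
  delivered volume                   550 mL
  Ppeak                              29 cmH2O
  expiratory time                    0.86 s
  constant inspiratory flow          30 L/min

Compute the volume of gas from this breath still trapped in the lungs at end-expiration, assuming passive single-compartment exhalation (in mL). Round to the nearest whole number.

Flow: 30 L/min ÷ 60 = 0.5 L/s.
R = (PIP − Pplat)/V̇ = (29 − 25) / 0.5 = 4.0/0.5 = 8.0 cmH2O·s/L.
C = Vt/(Pplat − PEEP) = 550.0 / (25 − 14) = 550.0/11.0 = 50.0 mL/cmH2O.
τ = R × C = 8.0 × 0.05 L/cmH2O = 0.4 s.
Fraction remaining = e^(−Te/τ) = e^(−0.86/0.4) = 0.1165.
Trapped volume = 550.0 × 0.1165 = 64.075 mL.

64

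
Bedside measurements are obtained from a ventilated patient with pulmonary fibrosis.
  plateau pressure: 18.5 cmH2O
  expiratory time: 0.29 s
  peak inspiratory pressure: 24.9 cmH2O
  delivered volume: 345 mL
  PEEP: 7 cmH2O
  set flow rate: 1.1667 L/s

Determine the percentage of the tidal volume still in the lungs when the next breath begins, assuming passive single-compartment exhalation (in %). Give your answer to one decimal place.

17.2

R = (PIP − Pplat)/V̇ = (24.9 − 18.5) / 1.1667 = 6.4/1.1667 = 5.486 cmH2O·s/L.
C = Vt/(Pplat − PEEP) = 345.0 / (18.5 − 7) = 345.0/11.5 = 30.0 mL/cmH2O.
τ = R × C = 5.486 × 0.03 L/cmH2O = 0.1646 s.
Fraction remaining at end-expiration = e^(−Te/τ) = e^(−0.29/0.1646) = 0.1717 → 17.17%.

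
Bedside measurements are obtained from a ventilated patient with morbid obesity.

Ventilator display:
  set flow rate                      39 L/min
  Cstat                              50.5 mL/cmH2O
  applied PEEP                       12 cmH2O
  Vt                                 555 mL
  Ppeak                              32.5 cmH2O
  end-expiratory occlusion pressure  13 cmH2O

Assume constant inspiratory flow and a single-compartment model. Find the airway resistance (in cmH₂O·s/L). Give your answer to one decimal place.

Flow: 39 L/min ÷ 60 = 0.65 L/s.
Total PEEP = 13 cmH2O (set 12 + intrinsic 1); this is the baseline alveolar pressure.
Equation of motion (constant flow): PIP = Vt/C + R·V̇ + PEEP.
R·V̇ = PIP − Vt/C − PEEP = 32.5 − 555/50.5 − 13 = 32.5 − 10.99 − 13 = 8.51 cmH2O.
R = 8.51 / 0.65 = 13.092 cmH2O·s/L.

13.1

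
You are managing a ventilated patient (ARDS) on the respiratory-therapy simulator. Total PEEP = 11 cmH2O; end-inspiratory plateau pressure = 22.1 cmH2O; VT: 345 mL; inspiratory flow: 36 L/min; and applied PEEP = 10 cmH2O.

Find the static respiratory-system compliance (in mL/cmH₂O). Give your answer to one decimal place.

End-expiratory occlusion gives total PEEP = 11 cmH2O (intrinsic PEEP = 11 − 10 = 1). Use total PEEP for the elastic gradient.
Cstat = Vt / (Pplat − PEEPtotal) = 345 / (22.1 − 11) = 345 / 11.1 = 31.081 mL/cmH2O.

31.1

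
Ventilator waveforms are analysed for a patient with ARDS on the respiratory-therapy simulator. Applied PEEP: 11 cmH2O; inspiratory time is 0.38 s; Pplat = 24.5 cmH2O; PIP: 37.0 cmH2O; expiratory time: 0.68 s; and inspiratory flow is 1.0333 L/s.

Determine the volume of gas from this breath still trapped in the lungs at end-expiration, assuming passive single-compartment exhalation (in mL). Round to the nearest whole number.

Vt = flow × Ti = 1.0333 L/s × 0.38 s × 1000 mL/L = 392.65 mL.
R = (PIP − Pplat)/V̇ = (37.0 − 24.5) / 1.0333 = 12.5/1.0333 = 12.097 cmH2O·s/L.
C = Vt/(Pplat − PEEP) = 392.65 / (24.5 − 11) = 392.65/13.5 = 29.085 mL/cmH2O.
τ = R × C = 12.097 × 0.02909 L/cmH2O = 0.3519 s.
Fraction remaining = e^(−Te/τ) = e^(−0.68/0.3519) = 0.1448.
Trapped volume = 392.65 × 0.1448 = 56.856 mL.

57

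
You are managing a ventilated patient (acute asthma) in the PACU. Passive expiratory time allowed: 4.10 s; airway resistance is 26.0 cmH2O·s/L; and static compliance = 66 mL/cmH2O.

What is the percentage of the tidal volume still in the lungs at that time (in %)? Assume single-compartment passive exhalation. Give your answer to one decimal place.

τ = R × C = 26.0 × 66 mL/cmH2O = 26.0 × 0.066 L/cmH2O = 1.716 s.
Passive exhalation: V(t)/V₀ = e^(−t/τ) = e^(−4.10/1.716) = 0.0917.
Fraction remaining = 0.0917 → 9.17%.

9.2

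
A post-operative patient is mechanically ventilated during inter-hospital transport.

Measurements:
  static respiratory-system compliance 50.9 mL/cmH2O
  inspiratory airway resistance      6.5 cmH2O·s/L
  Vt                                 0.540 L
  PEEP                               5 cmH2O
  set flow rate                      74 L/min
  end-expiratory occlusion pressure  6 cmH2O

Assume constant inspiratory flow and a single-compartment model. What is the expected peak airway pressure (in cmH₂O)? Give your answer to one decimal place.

24.6

Flow: 74 L/min ÷ 60 = 1.2333 L/s.
Total PEEP = 6 cmH2O (set 5 + intrinsic 1); this is the baseline alveolar pressure.
Equation of motion (constant flow): PIP = Vt/C + R·V̇ + PEEP.
PIP = 540/50.9 + 6.5×1.2333 + 6 = 10.609 + 8.016 + 6 = 24.625 cmH2O.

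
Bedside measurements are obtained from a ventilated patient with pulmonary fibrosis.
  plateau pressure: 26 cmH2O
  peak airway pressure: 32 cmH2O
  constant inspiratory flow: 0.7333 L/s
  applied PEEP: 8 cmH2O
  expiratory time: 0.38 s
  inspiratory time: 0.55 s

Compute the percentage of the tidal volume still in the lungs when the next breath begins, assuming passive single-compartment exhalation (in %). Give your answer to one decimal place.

12.6

Vt = flow × Ti = 0.7333 L/s × 0.55 s × 1000 mL/L = 403.32 mL.
R = (PIP − Pplat)/V̇ = (32 − 26) / 0.7333 = 6.0/0.7333 = 8.182 cmH2O·s/L.
C = Vt/(Pplat − PEEP) = 403.32 / (26 − 8) = 403.32/18.0 = 22.407 mL/cmH2O.
τ = R × C = 8.182 × 0.02241 L/cmH2O = 0.1834 s.
Fraction remaining at end-expiration = e^(−Te/τ) = e^(−0.38/0.1834) = 0.1259 → 12.59%.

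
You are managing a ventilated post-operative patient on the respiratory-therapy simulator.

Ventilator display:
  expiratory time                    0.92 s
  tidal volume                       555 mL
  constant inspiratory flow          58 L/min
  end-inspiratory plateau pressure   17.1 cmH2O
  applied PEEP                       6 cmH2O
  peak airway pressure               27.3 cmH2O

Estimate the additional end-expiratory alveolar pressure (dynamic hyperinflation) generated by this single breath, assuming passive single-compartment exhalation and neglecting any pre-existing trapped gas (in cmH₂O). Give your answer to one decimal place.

Flow: 58 L/min ÷ 60 = 0.9667 L/s.
R = (PIP − Pplat)/V̇ = (27.3 − 17.1) / 0.9667 = 10.2/0.9667 = 10.551 cmH2O·s/L.
C = Vt/(Pplat − PEEP) = 555.0 / (17.1 − 6) = 555.0/11.1 = 50.0 mL/cmH2O.
τ = R × C = 10.551 × 0.05 L/cmH2O = 0.5276 s.
Fraction remaining = e^(−Te/τ) = e^(−0.92/0.5276) = 0.1749; trapped volume = 555.0 × 0.1749 = 97.07 mL.
Additional alveolar pressure from trapping ≈ V_trapped / C = 97.07 / 50.0 = 1.941 cmH2O.

1.9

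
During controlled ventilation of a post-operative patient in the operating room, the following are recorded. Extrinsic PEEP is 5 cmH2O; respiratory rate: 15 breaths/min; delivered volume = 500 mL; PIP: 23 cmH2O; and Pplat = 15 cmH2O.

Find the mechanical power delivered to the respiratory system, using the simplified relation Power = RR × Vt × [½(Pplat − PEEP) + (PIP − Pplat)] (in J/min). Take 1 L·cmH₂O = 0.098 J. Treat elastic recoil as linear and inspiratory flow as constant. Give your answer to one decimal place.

Per-breath work = Vt × [½(Pplat−PEEP) + (PIP−Pplat)] = 0.500 × [0.5×10.0 + 8.0] = 0.500 × 13.0 = 6.5 L·cmH2O.
Power = 15 × 6.5 = 97.5 L·cmH2O/min.
× 0.098 J/(L·cmH2O) → 9.555 J/min.

9.6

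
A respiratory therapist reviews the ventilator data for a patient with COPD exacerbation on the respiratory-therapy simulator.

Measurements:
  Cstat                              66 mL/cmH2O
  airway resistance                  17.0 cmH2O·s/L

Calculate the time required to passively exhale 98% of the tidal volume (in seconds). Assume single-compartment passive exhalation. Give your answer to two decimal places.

τ = R × C = 17.0 × 66 mL/cmH2O = 17.0 × 0.066 L/cmH2O = 1.122 s.
Exhaled fraction f = 1 − e^(−t/τ) → t = −τ·ln(1 − f) = −1.122·ln(0.02) = 4.389 s.

4.39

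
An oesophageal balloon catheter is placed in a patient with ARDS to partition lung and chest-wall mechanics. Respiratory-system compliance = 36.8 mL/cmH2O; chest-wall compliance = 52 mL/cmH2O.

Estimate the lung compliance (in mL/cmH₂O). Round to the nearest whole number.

126

1/CL = 1/Crs − 1/Ccw.
1/CL = 1/36.8 − 1/52 = 0.007943.
CL = 125.9 mL/cmH2O.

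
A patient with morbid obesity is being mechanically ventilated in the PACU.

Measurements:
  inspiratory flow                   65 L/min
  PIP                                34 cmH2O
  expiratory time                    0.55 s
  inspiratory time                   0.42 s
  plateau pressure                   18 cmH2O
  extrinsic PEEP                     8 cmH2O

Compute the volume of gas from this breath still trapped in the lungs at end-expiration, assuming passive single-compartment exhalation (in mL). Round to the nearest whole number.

201

Flow: 65 L/min ÷ 60 = 1.0833 L/s.
Vt = flow × Ti = 1.0833 L/s × 0.42 s × 1000 mL/L = 454.99 mL.
R = (PIP − Pplat)/V̇ = (34 − 18) / 1.0833 = 16.0/1.0833 = 14.77 cmH2O·s/L.
C = Vt/(Pplat − PEEP) = 454.99 / (18 − 8) = 454.99/10.0 = 45.499 mL/cmH2O.
τ = R × C = 14.77 × 0.0455 L/cmH2O = 0.672 s.
Fraction remaining = e^(−Te/τ) = e^(−0.55/0.672) = 0.4411.
Trapped volume = 454.99 × 0.4411 = 200.7 mL.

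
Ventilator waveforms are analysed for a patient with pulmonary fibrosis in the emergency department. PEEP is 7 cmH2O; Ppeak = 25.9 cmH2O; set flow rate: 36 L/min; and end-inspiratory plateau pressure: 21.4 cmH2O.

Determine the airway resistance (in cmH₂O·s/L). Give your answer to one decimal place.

Flow: 36 L/min ÷ 60 = 0.6 L/s.
Raw = (PIP − Pplat) / flow = (25.9 − 21.4) / 0.6 = 4.5 / 0.6 = 7.5 cmH2O·s/L.

7.5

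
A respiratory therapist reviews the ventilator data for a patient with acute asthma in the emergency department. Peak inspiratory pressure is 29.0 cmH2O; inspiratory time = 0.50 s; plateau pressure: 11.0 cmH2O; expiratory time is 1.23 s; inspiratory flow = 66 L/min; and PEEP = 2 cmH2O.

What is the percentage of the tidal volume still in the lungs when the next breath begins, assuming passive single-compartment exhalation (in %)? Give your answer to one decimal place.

Flow: 66 L/min ÷ 60 = 1.1 L/s.
Vt = flow × Ti = 1.1 L/s × 0.50 s × 1000 mL/L = 550.0 mL.
R = (PIP − Pplat)/V̇ = (29.0 − 11.0) / 1.1 = 18.0/1.1 = 16.364 cmH2O·s/L.
C = Vt/(Pplat − PEEP) = 550.0 / (11.0 − 2) = 550.0/9.0 = 61.111 mL/cmH2O.
τ = R × C = 16.364 × 0.06111 L/cmH2O = 1.0 s.
Fraction remaining at end-expiration = e^(−Te/τ) = e^(−1.23/1.0) = 0.2923 → 29.23%.

29.2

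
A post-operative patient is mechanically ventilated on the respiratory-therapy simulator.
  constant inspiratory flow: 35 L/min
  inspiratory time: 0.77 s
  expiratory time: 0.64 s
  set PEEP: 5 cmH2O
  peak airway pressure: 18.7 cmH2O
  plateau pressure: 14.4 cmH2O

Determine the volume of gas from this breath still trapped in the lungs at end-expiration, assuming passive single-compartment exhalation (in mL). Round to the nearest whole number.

73

Flow: 35 L/min ÷ 60 = 0.5833 L/s.
Vt = flow × Ti = 0.5833 L/s × 0.77 s × 1000 mL/L = 449.14 mL.
R = (PIP − Pplat)/V̇ = (18.7 − 14.4) / 0.5833 = 4.3/0.5833 = 7.372 cmH2O·s/L.
C = Vt/(Pplat − PEEP) = 449.14 / (14.4 − 5) = 449.14/9.4 = 47.781 mL/cmH2O.
τ = R × C = 7.372 × 0.04778 L/cmH2O = 0.3522 s.
Fraction remaining = e^(−Te/τ) = e^(−0.64/0.3522) = 0.1625.
Trapped volume = 449.14 × 0.1625 = 72.985 mL.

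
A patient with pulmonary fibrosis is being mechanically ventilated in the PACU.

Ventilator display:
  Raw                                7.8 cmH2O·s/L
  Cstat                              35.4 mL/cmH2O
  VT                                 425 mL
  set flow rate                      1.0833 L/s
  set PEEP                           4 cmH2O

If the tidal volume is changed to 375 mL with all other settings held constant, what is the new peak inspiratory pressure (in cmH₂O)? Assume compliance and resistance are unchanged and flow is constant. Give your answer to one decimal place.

PIP = Vt/C + R·V̇ + PEEP (constant-flow equation of motion).
Only the elastic term changes: ΔPIP = ΔVt / C = (375 − 425) / 35.4 = -1.412 cmH2O.
Original PIP = 425/35.4 + 7.8×1.0833 + 4 = 24.455 cmH2O; new PIP = 24.455 + (-1.412) = 23.043 cmH2O.

23.0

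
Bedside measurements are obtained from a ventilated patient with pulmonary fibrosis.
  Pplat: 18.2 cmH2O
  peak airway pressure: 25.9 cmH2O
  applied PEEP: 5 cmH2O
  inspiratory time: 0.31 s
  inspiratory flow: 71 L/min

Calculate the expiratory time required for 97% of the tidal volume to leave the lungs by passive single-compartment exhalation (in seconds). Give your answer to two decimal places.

Flow: 71 L/min ÷ 60 = 1.1833 L/s.
Vt = flow × Ti = 1.1833 L/s × 0.31 s × 1000 mL/L = 366.82 mL.
R = (PIP − Pplat)/V̇ = (25.9 − 18.2) / 1.1833 = 7.7/1.1833 = 6.507 cmH2O·s/L.
C = Vt/(Pplat − PEEP) = 366.82 / (18.2 − 5) = 366.82/13.2 = 27.789 mL/cmH2O.
τ = R × C = 6.507 × 0.02779 L/cmH2O = 0.1808 s.
t = −τ·ln(1 − 0.97) = −0.1808·ln(0.03) = 0.634 s.

0.63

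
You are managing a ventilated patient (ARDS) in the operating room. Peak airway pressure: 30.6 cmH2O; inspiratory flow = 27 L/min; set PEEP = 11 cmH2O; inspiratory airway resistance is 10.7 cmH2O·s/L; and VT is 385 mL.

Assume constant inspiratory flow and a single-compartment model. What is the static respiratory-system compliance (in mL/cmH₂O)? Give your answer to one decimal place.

Flow: 27 L/min ÷ 60 = 0.45 L/s.
Equation of motion (constant flow): PIP = Vt/C + R·V̇ + PEEP.
Vt/C = PIP − R·V̇ − PEEP = 30.6 − 10.7×0.45 − 11 = 30.6 − 4.815 − 11 = 14.785 cmH2O.
C = Vt / 14.785 = 385 / 14.785 = 26.04 mL/cmH2O.

26.0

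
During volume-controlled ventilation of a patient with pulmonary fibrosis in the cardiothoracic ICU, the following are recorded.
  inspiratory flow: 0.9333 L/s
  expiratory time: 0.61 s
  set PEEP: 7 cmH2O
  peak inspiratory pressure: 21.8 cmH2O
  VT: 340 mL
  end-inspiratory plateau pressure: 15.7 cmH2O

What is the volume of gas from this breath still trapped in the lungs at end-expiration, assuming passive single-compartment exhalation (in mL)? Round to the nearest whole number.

31

R = (PIP − Pplat)/V̇ = (21.8 − 15.7) / 0.9333 = 6.1/0.9333 = 6.536 cmH2O·s/L.
C = Vt/(Pplat − PEEP) = 340.0 / (15.7 − 7) = 340.0/8.7 = 39.08 mL/cmH2O.
τ = R × C = 6.536 × 0.03908 L/cmH2O = 0.2554 s.
Fraction remaining = e^(−Te/τ) = e^(−0.61/0.2554) = 0.09178.
Trapped volume = 340.0 × 0.09178 = 31.205 mL.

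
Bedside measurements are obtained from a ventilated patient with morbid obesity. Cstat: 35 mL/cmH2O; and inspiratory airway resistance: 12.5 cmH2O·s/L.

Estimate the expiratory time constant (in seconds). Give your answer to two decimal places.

τ = R × C = 12.5 × 35 mL/cmH2O = 12.5 × 0.035 L/cmH2O = 0.4375 s.

0.44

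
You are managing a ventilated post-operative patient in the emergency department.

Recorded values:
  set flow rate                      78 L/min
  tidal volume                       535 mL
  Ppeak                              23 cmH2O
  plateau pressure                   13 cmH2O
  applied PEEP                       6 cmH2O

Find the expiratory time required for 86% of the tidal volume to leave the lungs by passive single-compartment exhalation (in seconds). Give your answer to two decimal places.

Flow: 78 L/min ÷ 60 = 1.3 L/s.
R = (PIP − Pplat)/V̇ = (23 − 13) / 1.3 = 10.0/1.3 = 7.692 cmH2O·s/L.
C = Vt/(Pplat − PEEP) = 535.0 / (13 − 6) = 535.0/7.0 = 76.429 mL/cmH2O.
τ = R × C = 7.692 × 0.07643 L/cmH2O = 0.5879 s.
t = −τ·ln(1 − 0.86) = −0.5879·ln(0.14) = 1.156 s.

1.16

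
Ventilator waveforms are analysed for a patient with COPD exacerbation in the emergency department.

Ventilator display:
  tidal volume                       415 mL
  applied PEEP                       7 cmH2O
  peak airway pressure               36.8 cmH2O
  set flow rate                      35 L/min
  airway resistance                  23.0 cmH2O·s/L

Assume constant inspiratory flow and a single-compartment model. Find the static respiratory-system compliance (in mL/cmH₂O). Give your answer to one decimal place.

Flow: 35 L/min ÷ 60 = 0.5833 L/s.
Equation of motion (constant flow): PIP = Vt/C + R·V̇ + PEEP.
Vt/C = PIP − R·V̇ − PEEP = 36.8 − 23.0×0.5833 − 7 = 36.8 − 13.416 − 7 = 16.384 cmH2O.
C = Vt / 16.384 = 415 / 16.384 = 25.33 mL/cmH2O.

25.3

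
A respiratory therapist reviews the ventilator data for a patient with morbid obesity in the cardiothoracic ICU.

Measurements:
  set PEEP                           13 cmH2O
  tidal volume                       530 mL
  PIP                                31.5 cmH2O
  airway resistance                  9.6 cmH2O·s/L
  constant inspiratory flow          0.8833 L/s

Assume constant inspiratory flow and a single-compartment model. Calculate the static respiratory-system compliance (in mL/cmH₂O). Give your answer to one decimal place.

52.9

Equation of motion (constant flow): PIP = Vt/C + R·V̇ + PEEP.
Vt/C = PIP − R·V̇ − PEEP = 31.5 − 9.6×0.8833 − 13 = 31.5 − 8.48 − 13 = 10.02 cmH2O.
C = Vt / 10.02 = 530 / 10.02 = 52.894 mL/cmH2O.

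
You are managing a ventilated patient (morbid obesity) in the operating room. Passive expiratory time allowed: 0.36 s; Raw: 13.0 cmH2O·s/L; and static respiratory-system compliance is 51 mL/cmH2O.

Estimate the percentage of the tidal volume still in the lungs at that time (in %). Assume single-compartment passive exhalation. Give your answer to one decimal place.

58.1

τ = R × C = 13.0 × 51 mL/cmH2O = 13.0 × 0.051 L/cmH2O = 0.663 s.
Passive exhalation: V(t)/V₀ = e^(−t/τ) = e^(−0.36/0.663) = 0.581.
Fraction remaining = 0.581 → 58.1%.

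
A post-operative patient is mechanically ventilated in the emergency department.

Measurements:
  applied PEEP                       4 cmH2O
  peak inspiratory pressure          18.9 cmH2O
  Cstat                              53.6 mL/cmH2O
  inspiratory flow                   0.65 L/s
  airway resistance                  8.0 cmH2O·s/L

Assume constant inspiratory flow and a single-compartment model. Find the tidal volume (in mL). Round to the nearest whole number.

520

Equation of motion (constant flow): PIP = Vt/C + R·V̇ + PEEP.
Vt/C = PIP − R·V̇ − PEEP = 18.9 − 5.2 − 4 = 9.7 cmH2O.
Vt = C × 9.7 = 53.6 × 9.7 = 519.92 mL.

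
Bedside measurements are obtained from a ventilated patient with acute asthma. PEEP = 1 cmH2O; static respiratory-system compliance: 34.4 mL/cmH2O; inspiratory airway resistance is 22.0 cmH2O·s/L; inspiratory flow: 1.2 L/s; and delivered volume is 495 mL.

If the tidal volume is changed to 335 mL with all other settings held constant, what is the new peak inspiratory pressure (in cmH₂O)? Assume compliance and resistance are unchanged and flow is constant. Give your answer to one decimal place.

37.1

PIP = Vt/C + R·V̇ + PEEP (constant-flow equation of motion).
Only the elastic term changes: ΔPIP = ΔVt / C = (335 − 495) / 34.4 = -4.651 cmH2O.
Original PIP = 495/34.4 + 22.0×1.2 + 1 = 41.79 cmH2O; new PIP = 41.79 + (-4.651) = 37.139 cmH2O.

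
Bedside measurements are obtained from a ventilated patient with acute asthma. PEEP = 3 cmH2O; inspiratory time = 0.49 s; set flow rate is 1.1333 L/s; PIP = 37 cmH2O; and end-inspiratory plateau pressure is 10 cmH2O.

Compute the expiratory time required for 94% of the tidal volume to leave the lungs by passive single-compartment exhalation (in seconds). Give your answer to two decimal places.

5.32

Vt = flow × Ti = 1.1333 L/s × 0.49 s × 1000 mL/L = 555.32 mL.
R = (PIP − Pplat)/V̇ = (37 − 10) / 1.1333 = 27.0/1.1333 = 23.824 cmH2O·s/L.
C = Vt/(Pplat − PEEP) = 555.32 / (10 − 3) = 555.32/7.0 = 79.331 mL/cmH2O.
τ = R × C = 23.824 × 0.07933 L/cmH2O = 1.89 s.
t = −τ·ln(1 − 0.94) = −1.89·ln(0.06) = 5.317 s.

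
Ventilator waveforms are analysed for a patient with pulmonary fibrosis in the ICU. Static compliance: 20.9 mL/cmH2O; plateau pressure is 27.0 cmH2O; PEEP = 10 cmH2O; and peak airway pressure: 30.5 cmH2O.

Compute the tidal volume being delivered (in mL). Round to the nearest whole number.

Vt = Cstat × (Pplat − PEEP) = 20.9 × (27.0 − 10) = 20.9 × 17.0 = 355.3 mL.

355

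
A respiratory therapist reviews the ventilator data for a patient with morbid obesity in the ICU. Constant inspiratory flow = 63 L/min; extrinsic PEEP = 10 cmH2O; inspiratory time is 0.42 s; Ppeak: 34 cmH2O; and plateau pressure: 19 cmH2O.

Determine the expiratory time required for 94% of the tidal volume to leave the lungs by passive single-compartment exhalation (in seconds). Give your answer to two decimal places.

1.97

Flow: 63 L/min ÷ 60 = 1.05 L/s.
Vt = flow × Ti = 1.05 L/s × 0.42 s × 1000 mL/L = 441.0 mL.
R = (PIP − Pplat)/V̇ = (34 − 19) / 1.05 = 15.0/1.05 = 14.286 cmH2O·s/L.
C = Vt/(Pplat − PEEP) = 441.0 / (19 − 10) = 441.0/9.0 = 49.0 mL/cmH2O.
τ = R × C = 14.286 × 0.049 L/cmH2O = 0.7 s.
t = −τ·ln(1 − 0.94) = −0.7·ln(0.06) = 1.969 s.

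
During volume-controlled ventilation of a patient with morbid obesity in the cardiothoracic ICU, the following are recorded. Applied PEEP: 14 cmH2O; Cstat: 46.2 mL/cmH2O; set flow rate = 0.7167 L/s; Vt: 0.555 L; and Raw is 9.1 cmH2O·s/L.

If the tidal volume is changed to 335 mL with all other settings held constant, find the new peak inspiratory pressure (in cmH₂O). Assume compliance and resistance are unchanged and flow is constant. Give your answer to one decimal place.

27.8

PIP = Vt/C + R·V̇ + PEEP (constant-flow equation of motion).
Only the elastic term changes: ΔPIP = ΔVt / C = (335 − 555) / 46.2 = -4.762 cmH2O.
Original PIP = 555/46.2 + 9.1×0.7167 + 14 = 32.535 cmH2O; new PIP = 32.535 + (-4.762) = 27.773 cmH2O.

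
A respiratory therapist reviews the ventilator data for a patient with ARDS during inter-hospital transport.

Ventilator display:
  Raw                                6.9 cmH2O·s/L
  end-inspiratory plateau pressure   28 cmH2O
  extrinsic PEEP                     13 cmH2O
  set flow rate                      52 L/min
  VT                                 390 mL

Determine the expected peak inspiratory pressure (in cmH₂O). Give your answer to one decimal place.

34.0

Flow: 52 L/min ÷ 60 = 0.8667 L/s.
PIP = Pplat + Raw × flow = 28 + 6.9 × 0.8667 = 28 + 5.98 = 33.98 cmH2O.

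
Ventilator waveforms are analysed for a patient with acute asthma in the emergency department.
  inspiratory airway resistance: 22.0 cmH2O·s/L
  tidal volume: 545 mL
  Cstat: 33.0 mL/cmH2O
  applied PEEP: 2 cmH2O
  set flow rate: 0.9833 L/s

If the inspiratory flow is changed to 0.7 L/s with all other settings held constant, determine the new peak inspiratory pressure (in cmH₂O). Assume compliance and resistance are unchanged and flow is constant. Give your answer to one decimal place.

PIP = Vt/C + R·V̇ + PEEP (constant-flow equation of motion).
Only the resistive term changes: ΔPIP = R × ΔV̇ = 22.0 × (0.7 − 0.9833) = 22.0 × -0.2833 = -6.233 cmH2O.
Original PIP = 545/33.0 + 22.0×0.9833 + 2 = 40.148 cmH2O; new PIP = 40.148 + (-6.233) = 33.915 cmH2O.

33.9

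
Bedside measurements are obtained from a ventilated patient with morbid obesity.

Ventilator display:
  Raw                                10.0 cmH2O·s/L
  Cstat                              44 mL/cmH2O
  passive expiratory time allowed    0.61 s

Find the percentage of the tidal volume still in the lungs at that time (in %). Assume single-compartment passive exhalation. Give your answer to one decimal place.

25.0

τ = R × C = 10.0 × 44 mL/cmH2O = 10.0 × 0.044 L/cmH2O = 0.44 s.
Passive exhalation: V(t)/V₀ = e^(−t/τ) = e^(−0.61/0.44) = 0.25.
Fraction remaining = 0.25 → 25.0%.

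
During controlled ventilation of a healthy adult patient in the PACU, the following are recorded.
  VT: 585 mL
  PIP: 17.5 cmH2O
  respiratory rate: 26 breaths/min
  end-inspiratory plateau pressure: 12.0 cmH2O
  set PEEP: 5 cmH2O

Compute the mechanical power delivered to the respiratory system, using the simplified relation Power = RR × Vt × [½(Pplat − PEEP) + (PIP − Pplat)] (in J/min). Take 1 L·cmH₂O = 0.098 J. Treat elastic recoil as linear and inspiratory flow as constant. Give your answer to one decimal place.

13.4

Per-breath work = Vt × [½(Pplat−PEEP) + (PIP−Pplat)] = 0.585 × [0.5×7.0 + 5.5] = 0.585 × 9.0 = 5.265 L·cmH2O.
Power = 26 × 5.265 = 136.89 L·cmH2O/min.
× 0.098 J/(L·cmH2O) → 13.415 J/min.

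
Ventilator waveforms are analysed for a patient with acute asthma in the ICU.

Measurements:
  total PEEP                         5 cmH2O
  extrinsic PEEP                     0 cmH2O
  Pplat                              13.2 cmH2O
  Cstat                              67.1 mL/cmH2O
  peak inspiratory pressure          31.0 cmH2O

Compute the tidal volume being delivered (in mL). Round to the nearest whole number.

550

End-expiratory occlusion gives total PEEP = 5 cmH2O (intrinsic PEEP = 5 − 0 = 5). Use total PEEP for the elastic gradient.
Vt = Cstat × (Pplat − PEEPtotal) = 67.1 × (13.2 − 5) = 67.1 × 8.2 = 550.22 mL.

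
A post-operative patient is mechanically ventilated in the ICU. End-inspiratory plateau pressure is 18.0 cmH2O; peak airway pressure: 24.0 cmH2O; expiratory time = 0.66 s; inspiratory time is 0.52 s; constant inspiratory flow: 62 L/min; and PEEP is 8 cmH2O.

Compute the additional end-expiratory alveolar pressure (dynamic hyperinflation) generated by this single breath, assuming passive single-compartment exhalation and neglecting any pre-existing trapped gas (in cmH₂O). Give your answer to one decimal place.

Flow: 62 L/min ÷ 60 = 1.0333 L/s.
Vt = flow × Ti = 1.0333 L/s × 0.52 s × 1000 mL/L = 537.32 mL.
R = (PIP − Pplat)/V̇ = (24.0 − 18.0) / 1.0333 = 6.0/1.0333 = 5.807 cmH2O·s/L.
C = Vt/(Pplat − PEEP) = 537.32 / (18.0 − 8) = 537.32/10.0 = 53.732 mL/cmH2O.
τ = R × C = 5.807 × 0.05373 L/cmH2O = 0.312 s.
Fraction remaining = e^(−Te/τ) = e^(−0.66/0.312) = 0.1206; trapped volume = 537.32 × 0.1206 = 64.801 mL.
Additional alveolar pressure from trapping ≈ V_trapped / C = 64.801 / 53.732 = 1.206 cmH2O.

1.2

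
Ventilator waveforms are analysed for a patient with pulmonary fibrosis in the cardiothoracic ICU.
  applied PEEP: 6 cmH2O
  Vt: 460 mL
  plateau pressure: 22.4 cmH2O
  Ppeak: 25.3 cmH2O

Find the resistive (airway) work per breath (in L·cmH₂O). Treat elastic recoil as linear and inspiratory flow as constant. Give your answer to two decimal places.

1.33

With constant inspiratory flow the resistive pressure is constant at PIP − Pplat = 25.3 − 22.4 = 2.9 cmH2O, so resistive work = 2.9 × 0.460 = 1.334 L·cmH2O.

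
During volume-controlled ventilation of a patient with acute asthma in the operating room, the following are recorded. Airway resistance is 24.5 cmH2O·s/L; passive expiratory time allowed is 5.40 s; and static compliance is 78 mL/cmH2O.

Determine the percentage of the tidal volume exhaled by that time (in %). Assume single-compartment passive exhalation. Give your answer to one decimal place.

94.1

τ = R × C = 24.5 × 78 mL/cmH2O = 24.5 × 0.078 L/cmH2O = 1.911 s.
Passive exhalation: V(t)/V₀ = e^(−t/τ) = e^(−5.40/1.911) = 0.05926.
Fraction exhaled = 1 − 0.05926 = 0.9407 → 94.07%.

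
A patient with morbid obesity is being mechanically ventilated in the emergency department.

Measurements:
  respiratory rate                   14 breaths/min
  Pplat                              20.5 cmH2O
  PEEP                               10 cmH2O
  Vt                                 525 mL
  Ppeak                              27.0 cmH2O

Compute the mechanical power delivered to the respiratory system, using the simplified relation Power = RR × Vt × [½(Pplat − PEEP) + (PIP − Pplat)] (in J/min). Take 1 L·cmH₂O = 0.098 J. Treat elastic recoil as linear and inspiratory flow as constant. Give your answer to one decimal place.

8.5

Per-breath work = Vt × [½(Pplat−PEEP) + (PIP−Pplat)] = 0.525 × [0.5×10.5 + 6.5] = 0.525 × 11.75 = 6.169 L·cmH2O.
Power = 14 × 6.169 = 86.366 L·cmH2O/min.
× 0.098 J/(L·cmH2O) → 8.464 J/min.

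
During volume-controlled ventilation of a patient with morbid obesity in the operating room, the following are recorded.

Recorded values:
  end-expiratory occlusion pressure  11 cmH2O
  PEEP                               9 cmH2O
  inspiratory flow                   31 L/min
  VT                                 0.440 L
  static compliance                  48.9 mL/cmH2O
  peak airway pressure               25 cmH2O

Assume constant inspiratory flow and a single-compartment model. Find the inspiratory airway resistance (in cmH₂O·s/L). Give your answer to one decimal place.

Flow: 31 L/min ÷ 60 = 0.5167 L/s.
Total PEEP = 11 cmH2O (set 9 + intrinsic 2); this is the baseline alveolar pressure.
Equation of motion (constant flow): PIP = Vt/C + R·V̇ + PEEP.
R·V̇ = PIP − Vt/C − PEEP = 25 − 440/48.9 − 11 = 25 − 8.998 − 11 = 5.002 cmH2O.
R = 5.002 / 0.5167 = 9.681 cmH2O·s/L.

9.7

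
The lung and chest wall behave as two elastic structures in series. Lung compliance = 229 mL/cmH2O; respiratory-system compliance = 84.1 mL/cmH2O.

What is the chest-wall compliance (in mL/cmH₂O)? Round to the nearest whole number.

1/Ccw = 1/Crs − 1/CL.
1/Ccw = 1/84.1 − 1/229 = 0.007524.
Ccw = 132.91 mL/cmH2O.

133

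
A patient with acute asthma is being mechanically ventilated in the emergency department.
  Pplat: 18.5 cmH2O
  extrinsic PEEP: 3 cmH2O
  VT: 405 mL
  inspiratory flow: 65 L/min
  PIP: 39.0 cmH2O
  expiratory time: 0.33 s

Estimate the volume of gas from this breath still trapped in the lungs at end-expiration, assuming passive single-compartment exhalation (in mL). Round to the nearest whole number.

Flow: 65 L/min ÷ 60 = 1.0833 L/s.
R = (PIP − Pplat)/V̇ = (39.0 − 18.5) / 1.0833 = 20.5/1.0833 = 18.924 cmH2O·s/L.
C = Vt/(Pplat − PEEP) = 405.0 / (18.5 − 3) = 405.0/15.5 = 26.129 mL/cmH2O.
τ = R × C = 18.924 × 0.02613 L/cmH2O = 0.4945 s.
Fraction remaining = e^(−Te/τ) = e^(−0.33/0.4945) = 0.5131.
Trapped volume = 405.0 × 0.5131 = 207.81 mL.

208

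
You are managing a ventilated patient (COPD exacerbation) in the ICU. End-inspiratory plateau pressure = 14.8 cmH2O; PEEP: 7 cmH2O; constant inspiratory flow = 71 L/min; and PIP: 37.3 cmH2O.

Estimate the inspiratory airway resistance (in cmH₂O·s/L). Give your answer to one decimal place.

19.0

Flow: 71 L/min ÷ 60 = 1.1833 L/s.
Raw = (PIP − Pplat) / flow = (37.3 − 14.8) / 1.1833 = 22.5 / 1.1833 = 19.015 cmH2O·s/L.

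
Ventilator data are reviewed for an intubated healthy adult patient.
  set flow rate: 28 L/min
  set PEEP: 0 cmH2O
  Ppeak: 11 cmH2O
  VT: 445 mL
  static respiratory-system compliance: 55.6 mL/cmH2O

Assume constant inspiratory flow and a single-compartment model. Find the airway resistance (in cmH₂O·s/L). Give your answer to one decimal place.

6.4

Flow: 28 L/min ÷ 60 = 0.4667 L/s.
Equation of motion (constant flow): PIP = Vt/C + R·V̇ + PEEP.
R·V̇ = PIP − Vt/C − PEEP = 11 − 445/55.6 − 0 = 11 − 8.004 − 0 = 2.996 cmH2O.
R = 2.996 / 0.4667 = 6.42 cmH2O·s/L.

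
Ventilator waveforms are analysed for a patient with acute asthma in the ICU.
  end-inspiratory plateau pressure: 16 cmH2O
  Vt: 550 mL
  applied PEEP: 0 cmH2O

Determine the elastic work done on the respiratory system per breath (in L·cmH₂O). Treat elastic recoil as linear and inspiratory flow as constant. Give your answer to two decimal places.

4.40

Elastic work ≈ ½ × (Pplat − PEEP) × Vt = 0.5 × (16 − 0) × 0.550 L = 0.5 × 16.0 × 0.550 = 4.4 L·cmH2O.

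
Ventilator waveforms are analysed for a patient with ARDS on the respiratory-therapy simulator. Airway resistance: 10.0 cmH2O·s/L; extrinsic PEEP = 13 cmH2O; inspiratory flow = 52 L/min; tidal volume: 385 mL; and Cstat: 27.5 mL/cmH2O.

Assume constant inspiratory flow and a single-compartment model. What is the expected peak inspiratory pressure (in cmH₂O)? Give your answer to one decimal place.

Flow: 52 L/min ÷ 60 = 0.8667 L/s.
Equation of motion (constant flow): PIP = Vt/C + R·V̇ + PEEP.
PIP = 385/27.5 + 10.0×0.8667 + 13 = 14.0 + 8.667 + 13 = 35.667 cmH2O.

35.7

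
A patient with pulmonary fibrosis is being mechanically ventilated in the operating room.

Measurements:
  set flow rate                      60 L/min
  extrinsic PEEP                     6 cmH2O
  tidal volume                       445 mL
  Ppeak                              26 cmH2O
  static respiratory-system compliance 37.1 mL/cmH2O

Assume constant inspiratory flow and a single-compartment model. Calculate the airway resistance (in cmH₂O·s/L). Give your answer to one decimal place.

Flow: 60 L/min ÷ 60 = 1 L/s.
Equation of motion (constant flow): PIP = Vt/C + R·V̇ + PEEP.
R·V̇ = PIP − Vt/C − PEEP = 26 − 445/37.1 − 6 = 26 − 11.995 − 6 = 8.005 cmH2O.
R = 8.005 / 1 = 8.005 cmH2O·s/L.

8.0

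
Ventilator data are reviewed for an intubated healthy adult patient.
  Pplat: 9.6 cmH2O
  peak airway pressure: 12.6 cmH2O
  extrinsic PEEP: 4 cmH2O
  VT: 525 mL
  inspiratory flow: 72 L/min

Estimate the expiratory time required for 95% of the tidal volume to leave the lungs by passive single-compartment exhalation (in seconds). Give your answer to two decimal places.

Flow: 72 L/min ÷ 60 = 1.2 L/s.
R = (PIP − Pplat)/V̇ = (12.6 − 9.6) / 1.2 = 3.0/1.2 = 2.5 cmH2O·s/L.
C = Vt/(Pplat − PEEP) = 525.0 / (9.6 − 4) = 525.0/5.6 = 93.75 mL/cmH2O.
τ = R × C = 2.5 × 0.09375 L/cmH2O = 0.2344 s.
t = −τ·ln(1 − 0.95) = −0.2344·ln(0.05) = 0.7022 s.

0.70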